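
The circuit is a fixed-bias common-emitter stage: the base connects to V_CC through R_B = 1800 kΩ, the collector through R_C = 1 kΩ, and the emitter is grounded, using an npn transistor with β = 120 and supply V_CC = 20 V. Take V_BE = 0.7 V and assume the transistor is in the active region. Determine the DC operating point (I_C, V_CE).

Base loop: V_CC = I_B·R_B + V_BE, so I_B = (20 − 0.7)/1800 kΩ = 0.0107 mA.
In the active region I_C = β·I_B = 120 × 0.0107 = 1.29 mA.
Collector loop: V_CE = V_CC − I_C·R_C = 20 − 1.29×1 = 18.7 V.
Since V_CE = 18.7 V > V_CE(sat) ≈ 0.2 V, the transistor is in the active region as assumed.

I_C ≈ 1.3 mA, V_CE ≈ 19 V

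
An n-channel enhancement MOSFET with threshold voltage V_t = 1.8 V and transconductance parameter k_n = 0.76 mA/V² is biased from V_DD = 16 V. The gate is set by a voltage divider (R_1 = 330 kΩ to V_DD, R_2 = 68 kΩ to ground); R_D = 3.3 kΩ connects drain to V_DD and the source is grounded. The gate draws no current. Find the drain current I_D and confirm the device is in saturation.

I_D ≈ 0.33 mA

V_G = V_DD·R_2/(R_1+R_2) = 16×68/398 = 2.73 V. With the source grounded, V_GS = V_G = 2.73 V.
Assume saturation: I_D = (k_n/2)(V_GS − V_t)² = (0.76/2)×(2.73 − 1.8)² = 0.38×0.934² = 0.331 mA.
V_DS = V_DD − I_D·R_D = 16 − 0.331×3.3 = 14.9 V.
Saturation requires V_DS ≥ V_GS − V_t = 0.934 V; 14.9 ≥ 0.934 ✓.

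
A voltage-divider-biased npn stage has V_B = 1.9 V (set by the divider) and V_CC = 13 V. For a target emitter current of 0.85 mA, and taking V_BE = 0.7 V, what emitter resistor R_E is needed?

V_E = V_B − V_BE = 1.9 − 0.7 = 1.2 V.
R_E = V_E / I_E = 1.2 / 0.85 = 1.41 kΩ.

R_E ≈ 1.4 kΩ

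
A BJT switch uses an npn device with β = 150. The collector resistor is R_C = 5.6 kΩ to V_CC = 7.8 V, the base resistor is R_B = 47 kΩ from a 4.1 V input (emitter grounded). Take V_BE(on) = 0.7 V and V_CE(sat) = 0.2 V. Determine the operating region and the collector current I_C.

saturation; I_C ≈ 1.4 mA

Assume active: I_B = (4.1 − 0.7)/47 = 0.0723 mA, giving I_C = β·I_B = 10.9 mA.
But then V_CE = 7.8 − 10.9×5.6 = -53 V < V_CE(sat) = 0.2 V — impossible in the active region.
So the transistor is saturated. With V_CE = 0.2 V, I_C = (V_CC − 0.2)/R_C = 7.6/5.6 = 1.36 mA.
Check: β·I_B = 10.9 mA > I_C = 1.36 mA, confirming saturation.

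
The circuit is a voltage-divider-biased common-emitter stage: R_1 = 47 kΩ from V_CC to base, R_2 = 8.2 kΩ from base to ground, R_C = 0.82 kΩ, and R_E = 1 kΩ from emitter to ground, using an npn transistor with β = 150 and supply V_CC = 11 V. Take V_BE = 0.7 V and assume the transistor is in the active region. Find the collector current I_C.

Thevenize the base divider: V_Th = V_CC·R_2/(R_1+R_2) = 11×8.2/55.2 = 1.63 V, R_Th = R_1‖R_2 = 6.98 kΩ.
Base-emitter loop: V_Th = I_B·R_Th + V_BE + (β+1)I_B·R_E, so I_B = (1.63 − 0.7) / (6.98 + 151×1) = 0.00591 mA.
I_C = β·I_B = 150×0.00591 = 0.887 mA, and I_E = (β+1)I_B = 0.893 mA.
V_CE = V_CC − I_C·R_C − I_E·R_E = 11 − 0.887×0.82 − 0.893×1 = 9.38 V.
V_CE = 9.38 V > 0.2 V confirms active-region operation.

I_C ≈ 0.89 mA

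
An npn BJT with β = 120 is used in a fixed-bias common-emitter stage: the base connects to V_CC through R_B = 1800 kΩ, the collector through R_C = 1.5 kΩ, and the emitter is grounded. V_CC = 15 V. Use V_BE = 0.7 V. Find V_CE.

V_CE ≈ 14 V

Base loop: V_CC = I_B·R_B + V_BE, so I_B = (15 − 0.7)/1800 kΩ = 0.00794 mA.
In the active region I_C = β·I_B = 120 × 0.00794 = 0.953 mA.
Collector loop: V_CE = V_CC − I_C·R_C = 15 − 0.953×1.5 = 13.6 V.
Since V_CE = 13.6 V > V_CE(sat) ≈ 0.2 V, the transistor is in the active region as assumed.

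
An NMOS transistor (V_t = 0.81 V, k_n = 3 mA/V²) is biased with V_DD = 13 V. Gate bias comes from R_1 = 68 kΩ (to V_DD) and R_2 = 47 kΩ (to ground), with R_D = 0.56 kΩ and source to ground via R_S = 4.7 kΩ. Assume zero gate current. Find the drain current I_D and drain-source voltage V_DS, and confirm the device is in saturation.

I_D ≈ 0.8 mA, V_DS ≈ 8.8 V

V_G = V_DD·R_2/(R_1+R_2) = 13×47/115 = 5.31 V.
Assume saturation: I_D = (k_n/2)(V_GS − V_t)² with V_GS = V_G − I_D·R_S = 5.31 − 4.7·I_D.
Substituting gives 33.1·I_D² − 64.5·I_D + 30.4 = 0, with roots I_D = 0.802 or 1.14 mA.
The root I_D = 1.14 mA gives V_GS = -0.0633 V ≤ V_t, so take I_D = 0.802 mA.
Then V_GS = 1.54 V and V_DS = V_DD − I_D(R_D+R_S) = 13 − 0.802×5.26 = 8.78 V.
Saturation requires V_DS ≥ V_GS − V_t = 0.731 V; 8.78 ≥ 0.731 ✓.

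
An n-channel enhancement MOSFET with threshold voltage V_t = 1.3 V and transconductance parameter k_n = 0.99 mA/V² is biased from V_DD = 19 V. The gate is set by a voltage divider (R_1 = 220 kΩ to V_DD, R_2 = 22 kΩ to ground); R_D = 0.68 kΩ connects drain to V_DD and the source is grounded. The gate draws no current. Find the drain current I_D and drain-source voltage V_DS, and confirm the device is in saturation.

I_D ≈ 0.09 mA, V_DS ≈ 19 V

V_G = V_DD·R_2/(R_1+R_2) = 19×22/242 = 1.73 V. With the source grounded, V_GS = V_G = 1.73 V.
Assume saturation: I_D = (k_n/2)(V_GS − V_t)² = (0.99/2)×(1.73 − 1.3)² = 0.495×0.427² = 0.0904 mA.
V_DS = V_DD − I_D·R_D = 19 − 0.0904×0.68 = 18.9 V.
Saturation requires V_DS ≥ V_GS − V_t = 0.427 V; 18.9 ≥ 0.427 ✓.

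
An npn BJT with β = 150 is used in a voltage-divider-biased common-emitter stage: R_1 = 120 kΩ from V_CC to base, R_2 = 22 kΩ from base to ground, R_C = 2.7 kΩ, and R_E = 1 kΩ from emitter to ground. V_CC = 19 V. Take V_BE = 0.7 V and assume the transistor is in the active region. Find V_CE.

V_CE ≈ 12 V

Thevenize the base divider: V_Th = V_CC·R_2/(R_1+R_2) = 19×22/142 = 2.94 V, R_Th = R_1‖R_2 = 18.6 kΩ.
Base-emitter loop: V_Th = I_B·R_Th + V_BE + (β+1)I_B·R_E, so I_B = (2.94 − 0.7) / (18.6 + 151×1) = 0.0132 mA.
I_C = β·I_B = 150×0.0132 = 1.98 mA, and I_E = (β+1)I_B = 2 mA.
V_CE = V_CC − I_C·R_C − I_E·R_E = 19 − 1.98×2.7 − 2×1 = 11.6 V.
V_CE = 11.6 V > 0.2 V confirms active-region operation.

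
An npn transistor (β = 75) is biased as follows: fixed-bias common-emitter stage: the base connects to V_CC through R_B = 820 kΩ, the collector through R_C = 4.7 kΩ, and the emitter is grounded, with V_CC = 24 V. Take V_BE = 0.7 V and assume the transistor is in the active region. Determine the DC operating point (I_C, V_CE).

I_C ≈ 2.1 mA, V_CE ≈ 14 V

Base loop: V_CC = I_B·R_B + V_BE, so I_B = (24 − 0.7)/820 kΩ = 0.0284 mA.
In the active region I_C = β·I_B = 75 × 0.0284 = 2.13 mA.
Collector loop: V_CE = V_CC − I_C·R_C = 24 − 2.13×4.7 = 14 V.
Since V_CE = 14 V > V_CE(sat) ≈ 0.2 V, the transistor is in the active region as assumed.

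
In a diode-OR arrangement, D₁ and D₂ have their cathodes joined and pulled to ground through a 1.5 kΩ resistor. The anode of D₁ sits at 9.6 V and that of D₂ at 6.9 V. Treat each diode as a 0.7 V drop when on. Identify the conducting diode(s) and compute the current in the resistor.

Assume both conduct. Then node N would need to be at both 9.6−0.7 = 8.9 V and 6.9−0.7 = 6.2 V, which is impossible.
Assume only D₁ conducts: V_N = 9.6 − 0.7 = 8.9 V, so I_R = 8.9/1.5 = 5.93 mA.
Check D₂: its anode-to-cathode voltage is 6.9 − 8.9 = -2 V < 0.7 V, so it is off. The assumption is consistent.

Only D₁ conducts; I_R ≈ 5.9 mA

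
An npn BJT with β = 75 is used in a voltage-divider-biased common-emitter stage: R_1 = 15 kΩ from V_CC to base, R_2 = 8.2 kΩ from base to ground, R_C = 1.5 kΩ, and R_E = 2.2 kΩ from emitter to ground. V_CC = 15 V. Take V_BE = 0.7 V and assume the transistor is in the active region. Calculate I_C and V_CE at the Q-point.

Thevenize the base divider: V_Th = V_CC·R_2/(R_1+R_2) = 15×8.2/23.2 = 5.3 V, R_Th = R_1‖R_2 = 5.3 kΩ.
Base-emitter loop: V_Th = I_B·R_Th + V_BE + (β+1)I_B·R_E, so I_B = (5.3 − 0.7) / (5.3 + 76×2.2) = 0.0267 mA.
I_C = β·I_B = 75×0.0267 = 2 mA, and I_E = (β+1)I_B = 2.03 mA.
V_CE = V_CC − I_C·R_C − I_E·R_E = 15 − 2×1.5 − 2.03×2.2 = 7.54 V.
V_CE = 7.54 V > 0.2 V confirms active-region operation.

I_C ≈ 2 mA, V_CE ≈ 7.5 V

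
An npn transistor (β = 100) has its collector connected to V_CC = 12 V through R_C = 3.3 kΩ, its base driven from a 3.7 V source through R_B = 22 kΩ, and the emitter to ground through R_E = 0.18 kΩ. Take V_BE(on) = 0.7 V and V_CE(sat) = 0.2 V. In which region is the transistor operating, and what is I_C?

saturation; I_C ≈ 3.4 mA

Assume active: I_B = (3.7 − 0.7)/(22 + 101×0.18) = 0.0747 mA, I_C = β·I_B = 7.47 mA.
Then V_CE = 12 − 7.47×3.3 − 7.54×0.18 = -14 V < 0.2 V — the active assumption fails.
Re-solve with V_CE = 0.2 V. KCL at the emitter: V_E/R_E = (V_BB−0.7−V_E)/R_B + (V_CC−0.2−V_E)/R_C, giving V_E = 0.629 V.
I_C = (V_CC − 0.2 − V_E)/R_C = (11.8 − 0.629)/3.3 = 3.39 mA.
Check: I_B = (3 − 0.629)/22 = 0.108 mA, and β·I_B = 10.8 mA > I_C, confirming saturation.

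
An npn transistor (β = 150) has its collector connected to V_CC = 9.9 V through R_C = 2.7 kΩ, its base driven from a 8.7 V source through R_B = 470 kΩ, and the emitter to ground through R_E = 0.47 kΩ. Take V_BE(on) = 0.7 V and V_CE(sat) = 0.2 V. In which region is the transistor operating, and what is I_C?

active; I_C ≈ 2.2 mA

Assume active. Base-emitter loop: I_B = (V_BB − V_BE)/(R_B + (β+1)R_E) = (8.7 − 0.7)/(470 + 151×0.47) = 0.0148 mA.
I_C = β·I_B = 150×0.0148 = 2.22 mA.
V_CE = V_CC − I_C·R_C − I_E·R_E = 9.9 − 2.22×2.7 − 2.23×0.47 = 2.86 V > V_CE(sat), so the active-region assumption holds.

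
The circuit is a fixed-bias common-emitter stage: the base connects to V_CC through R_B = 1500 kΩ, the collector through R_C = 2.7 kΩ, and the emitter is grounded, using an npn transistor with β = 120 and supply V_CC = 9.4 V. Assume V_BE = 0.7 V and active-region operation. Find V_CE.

Base loop: V_CC = I_B·R_B + V_BE, so I_B = (9.4 − 0.7)/1500 kΩ = 0.0058 mA.
In the active region I_C = β·I_B = 120 × 0.0058 = 0.696 mA.
Collector loop: V_CE = V_CC − I_C·R_C = 9.4 − 0.696×2.7 = 7.52 V.
Since V_CE = 7.52 V > V_CE(sat) ≈ 0.2 V, the transistor is in the active region as assumed.

V_CE ≈ 7.5 V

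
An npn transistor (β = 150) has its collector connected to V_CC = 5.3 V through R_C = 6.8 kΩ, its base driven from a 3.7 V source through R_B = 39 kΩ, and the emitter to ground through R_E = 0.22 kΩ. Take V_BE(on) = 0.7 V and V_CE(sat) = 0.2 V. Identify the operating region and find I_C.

Assume active: I_B = (3.7 − 0.7)/(39 + 151×0.22) = 0.0415 mA, I_C = β·I_B = 6.23 mA.
Then V_CE = 5.3 − 6.23×6.8 − 6.27×0.22 = -38.5 V < 0.2 V — the active assumption fails.
Re-solve with V_CE = 0.2 V. KCL at the emitter: V_E/R_E = (V_BB−0.7−V_E)/R_B + (V_CC−0.2−V_E)/R_C, giving V_E = 0.175 V.
I_C = (V_CC − 0.2 − V_E)/R_C = (5.1 − 0.175)/6.8 = 0.724 mA.
Check: I_B = (3 − 0.175)/39 = 0.0724 mA, and β·I_B = 10.9 mA > I_C, confirming saturation.

saturation; I_C ≈ 0.72 mA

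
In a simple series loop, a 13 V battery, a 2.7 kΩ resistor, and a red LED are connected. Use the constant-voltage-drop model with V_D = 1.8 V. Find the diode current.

KVL around the loop: 13 = V_D + I·R = 1.8 + I × 2.7 kΩ.
So I = (13 − 1.8) / 2.7 kΩ = 11.2 / 2.7 = 4.15 mA.

I ≈ 4.1 mA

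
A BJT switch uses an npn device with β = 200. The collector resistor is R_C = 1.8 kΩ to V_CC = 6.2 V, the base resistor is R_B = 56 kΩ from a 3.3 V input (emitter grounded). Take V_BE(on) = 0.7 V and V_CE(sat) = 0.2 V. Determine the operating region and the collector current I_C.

saturation; I_C ≈ 3.3 mA

Assume active: I_B = (3.3 − 0.7)/56 = 0.0464 mA, giving I_C = β·I_B = 9.29 mA.
But then V_CE = 6.2 − 9.29×1.8 = -10.5 V < V_CE(sat) = 0.2 V — impossible in the active region.
So the transistor is saturated. With V_CE = 0.2 V, I_C = (V_CC − 0.2)/R_C = 6/1.8 = 3.33 mA.
Check: β·I_B = 9.29 mA > I_C = 3.33 mA, confirming saturation.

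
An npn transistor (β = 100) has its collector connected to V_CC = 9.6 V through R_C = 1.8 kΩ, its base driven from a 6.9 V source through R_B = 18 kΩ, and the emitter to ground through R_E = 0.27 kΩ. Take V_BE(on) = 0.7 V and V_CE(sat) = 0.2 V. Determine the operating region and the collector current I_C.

saturation; I_C ≈ 4.5 mA

Assume active: I_B = (6.9 − 0.7)/(18 + 101×0.27) = 0.137 mA, I_C = β·I_B = 13.7 mA.
Then V_CE = 9.6 − 13.7×1.8 − 13.8×0.27 = -18.8 V < 0.2 V — the active assumption fails.
Re-solve with V_CE = 0.2 V. KCL at the emitter: V_E/R_E = (V_BB−0.7−V_E)/R_B + (V_CC−0.2−V_E)/R_C, giving V_E = 1.29 V.
I_C = (V_CC − 0.2 − V_E)/R_C = (9.4 − 1.29)/1.8 = 4.51 mA.
Check: I_B = (6.2 − 1.29)/18 = 0.273 mA, and β·I_B = 27.3 mA > I_C, confirming saturation.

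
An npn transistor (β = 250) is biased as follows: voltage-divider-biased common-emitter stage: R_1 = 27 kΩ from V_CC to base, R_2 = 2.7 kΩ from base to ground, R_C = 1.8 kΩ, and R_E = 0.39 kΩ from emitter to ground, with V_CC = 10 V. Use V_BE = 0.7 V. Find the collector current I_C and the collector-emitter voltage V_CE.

I_C ≈ 0.52 mA, V_CE ≈ 8.9 V

Thevenize the base divider: V_Th = V_CC·R_2/(R_1+R_2) = 10×2.7/29.7 = 0.909 V, R_Th = R_1‖R_2 = 2.45 kΩ.
Base-emitter loop: V_Th = I_B·R_Th + V_BE + (β+1)I_B·R_E, so I_B = (0.909 − 0.7) / (2.45 + 251×0.39) = 0.00208 mA.
I_C = β·I_B = 250×0.00208 = 0.521 mA, and I_E = (β+1)I_B = 0.523 mA.
V_CE = V_CC − I_C·R_C − I_E·R_E = 10 − 0.521×1.8 − 0.523×0.39 = 8.86 V.
V_CE = 8.86 V > 0.2 V confirms active-region operation.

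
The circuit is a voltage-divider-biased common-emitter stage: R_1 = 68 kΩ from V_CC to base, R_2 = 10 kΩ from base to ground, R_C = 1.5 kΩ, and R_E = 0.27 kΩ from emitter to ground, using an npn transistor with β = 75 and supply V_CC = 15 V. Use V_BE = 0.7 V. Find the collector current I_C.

I_C ≈ 3.1 mA

Thevenize the base divider: V_Th = V_CC·R_2/(R_1+R_2) = 15×10/78 = 1.92 V, R_Th = R_1‖R_2 = 8.72 kΩ.
Base-emitter loop: V_Th = I_B·R_Th + V_BE + (β+1)I_B·R_E, so I_B = (1.92 − 0.7) / (8.72 + 76×0.27) = 0.0418 mA.
I_C = β·I_B = 75×0.0418 = 3.14 mA, and I_E = (β+1)I_B = 3.18 mA.
V_CE = V_CC − I_C·R_C − I_E·R_E = 15 − 3.14×1.5 − 3.18×0.27 = 9.44 V.
V_CE = 9.44 V > 0.2 V confirms active-region operation.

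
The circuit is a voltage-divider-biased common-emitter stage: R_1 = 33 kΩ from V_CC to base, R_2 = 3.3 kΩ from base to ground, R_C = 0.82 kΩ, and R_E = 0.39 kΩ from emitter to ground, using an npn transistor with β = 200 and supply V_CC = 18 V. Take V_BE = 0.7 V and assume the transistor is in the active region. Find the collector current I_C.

I_C ≈ 2.3 mA

Thevenize the base divider: V_Th = V_CC·R_2/(R_1+R_2) = 18×3.3/36.3 = 1.64 V, R_Th = R_1‖R_2 = 3 kΩ.
Base-emitter loop: V_Th = I_B·R_Th + V_BE + (β+1)I_B·R_E, so I_B = (1.64 − 0.7) / (3 + 201×0.39) = 0.0115 mA.
I_C = β·I_B = 200×0.0115 = 2.3 mA, and I_E = (β+1)I_B = 2.31 mA.
V_CE = V_CC − I_C·R_C − I_E·R_E = 18 − 2.3×0.82 − 2.31×0.39 = 15.2 V.
V_CE = 15.2 V > 0.2 V confirms active-region operation.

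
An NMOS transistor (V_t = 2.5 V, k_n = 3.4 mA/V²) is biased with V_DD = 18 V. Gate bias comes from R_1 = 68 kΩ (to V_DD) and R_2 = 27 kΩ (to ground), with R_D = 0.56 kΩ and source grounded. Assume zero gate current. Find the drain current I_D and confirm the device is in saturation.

V_G = V_DD·R_2/(R_1+R_2) = 18×27/95 = 5.12 V. With the source grounded, V_GS = V_G = 5.12 V.
Assume saturation: I_D = (k_n/2)(V_GS − V_t)² = (3.4/2)×(5.12 − 2.5)² = 1.7×2.62² = 11.6 mA.
V_DS = V_DD − I_D·R_D = 18 − 11.6×0.56 = 11.5 V.
Saturation requires V_DS ≥ V_GS − V_t = 2.62 V; 11.5 ≥ 2.62 ✓.

I_D ≈ 12 mA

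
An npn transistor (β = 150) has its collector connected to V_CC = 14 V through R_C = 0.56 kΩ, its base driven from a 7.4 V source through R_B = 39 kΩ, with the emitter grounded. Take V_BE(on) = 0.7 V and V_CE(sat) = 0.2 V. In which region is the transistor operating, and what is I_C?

saturation; I_C ≈ 25 mA

Assume active: I_B = (7.4 − 0.7)/39 = 0.172 mA, giving I_C = β·I_B = 25.8 mA.
But then V_CE = 14 − 25.8×0.56 = -0.431 V < V_CE(sat) = 0.2 V — impossible in the active region.
So the transistor is saturated. With V_CE = 0.2 V, I_C = (V_CC − 0.2)/R_C = 13.8/0.56 = 24.6 mA.
Check: β·I_B = 25.8 mA > I_C = 24.6 mA, confirming saturation.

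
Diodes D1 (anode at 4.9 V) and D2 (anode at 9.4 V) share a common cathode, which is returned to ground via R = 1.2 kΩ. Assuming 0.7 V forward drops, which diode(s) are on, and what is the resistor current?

Assume both conduct. Then node N would need to be at both 4.9−0.7 = 4.2 V and 9.4−0.7 = 8.7 V, which is impossible.
Assume only D2 conducts: V_N = 9.4 − 0.7 = 8.7 V, so I_R = 8.7/1.2 = 7.25 mA.
Check D1: its anode-to-cathode voltage is 4.9 − 8.7 = -3.8 V < 0.7 V, so it is off. The assumption is consistent.

Only D2 conducts; I_R ≈ 7.3 mA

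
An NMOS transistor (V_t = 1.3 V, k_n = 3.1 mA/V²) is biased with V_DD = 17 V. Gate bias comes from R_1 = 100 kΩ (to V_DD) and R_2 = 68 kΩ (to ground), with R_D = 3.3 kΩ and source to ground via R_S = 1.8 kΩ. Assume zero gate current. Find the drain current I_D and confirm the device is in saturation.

V_G = V_DD·R_2/(R_1+R_2) = 17×68/168 = 6.88 V.
Assume saturation: I_D = (k_n/2)(V_GS − V_t)² with V_GS = V_G − I_D·R_S = 6.88 − 1.8·I_D.
Substituting gives 5.02·I_D² − 32.1·I_D + 48.3 = 0, with roots I_D = 2.41 or 3.99 mA.
The root I_D = 3.99 mA gives V_GS = -0.305 V ≤ V_t, so take I_D = 2.41 mA.
Then V_GS = 2.55 V and V_DS = V_DD − I_D(R_D+R_S) = 17 − 2.41×5.1 = 4.72 V.
Saturation requires V_DS ≥ V_GS − V_t = 1.25 V; 4.72 ≥ 1.25 ✓.

I_D ≈ 2.4 mA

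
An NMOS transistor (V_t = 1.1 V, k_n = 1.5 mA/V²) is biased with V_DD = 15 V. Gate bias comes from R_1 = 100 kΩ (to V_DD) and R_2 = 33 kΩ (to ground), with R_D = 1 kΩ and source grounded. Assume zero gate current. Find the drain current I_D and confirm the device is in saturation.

V_G = V_DD·R_2/(R_1+R_2) = 15×33/133 = 3.72 V. With the source grounded, V_GS = V_G = 3.72 V.
Assume saturation: I_D = (k_n/2)(V_GS − V_t)² = (1.5/2)×(3.72 − 1.1)² = 0.75×2.62² = 5.16 mA.
V_DS = V_DD − I_D·R_D = 15 − 5.16×1 = 9.84 V.
Saturation requires V_DS ≥ V_GS − V_t = 2.62 V; 9.84 ≥ 2.62 ✓.

I_D ≈ 5.2 mA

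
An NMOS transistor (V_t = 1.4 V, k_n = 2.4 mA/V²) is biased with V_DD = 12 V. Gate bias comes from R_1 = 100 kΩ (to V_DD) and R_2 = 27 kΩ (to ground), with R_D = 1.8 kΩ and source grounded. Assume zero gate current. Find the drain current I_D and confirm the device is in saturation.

I_D ≈ 1.6 mA

V_G = V_DD·R_2/(R_1+R_2) = 12×27/127 = 2.55 V. With the source grounded, V_GS = V_G = 2.55 V.
Assume saturation: I_D = (k_n/2)(V_GS − V_t)² = (2.4/2)×(2.55 − 1.4)² = 1.2×1.15² = 1.59 mA.
V_DS = V_DD − I_D·R_D = 12 − 1.59×1.8 = 9.14 V.
Saturation requires V_DS ≥ V_GS − V_t = 1.15 V; 9.14 ≥ 1.15 ✓.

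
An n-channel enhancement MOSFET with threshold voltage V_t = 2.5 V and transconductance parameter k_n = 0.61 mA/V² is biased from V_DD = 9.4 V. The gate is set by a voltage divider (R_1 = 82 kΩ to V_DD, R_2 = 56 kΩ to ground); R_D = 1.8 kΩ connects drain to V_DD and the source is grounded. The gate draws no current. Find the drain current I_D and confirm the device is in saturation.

I_D ≈ 0.53 mA

V_G = V_DD·R_2/(R_1+R_2) = 9.4×56/138 = 3.81 V. With the source grounded, V_GS = V_G = 3.81 V.
Assume saturation: I_D = (k_n/2)(V_GS − V_t)² = (0.61/2)×(3.81 − 2.5)² = 0.305×1.31² = 0.527 mA.
V_DS = V_DD − I_D·R_D = 9.4 − 0.527×1.8 = 8.45 V.
Saturation requires V_DS ≥ V_GS − V_t = 1.31 V; 8.45 ≥ 1.31 ✓.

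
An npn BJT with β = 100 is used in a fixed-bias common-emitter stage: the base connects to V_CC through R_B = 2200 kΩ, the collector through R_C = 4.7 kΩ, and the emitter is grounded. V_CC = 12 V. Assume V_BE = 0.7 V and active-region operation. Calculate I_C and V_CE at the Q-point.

I_C ≈ 0.51 mA, V_CE ≈ 9.6 V

Base loop: V_CC = I_B·R_B + V_BE, so I_B = (12 − 0.7)/2200 kΩ = 0.00514 mA.
In the active region I_C = β·I_B = 100 × 0.00514 = 0.514 mA.
Collector loop: V_CE = V_CC − I_C·R_C = 12 − 0.514×4.7 = 9.59 V.
Since V_CE = 9.59 V > V_CE(sat) ≈ 0.2 V, the transistor is in the active region as assumed.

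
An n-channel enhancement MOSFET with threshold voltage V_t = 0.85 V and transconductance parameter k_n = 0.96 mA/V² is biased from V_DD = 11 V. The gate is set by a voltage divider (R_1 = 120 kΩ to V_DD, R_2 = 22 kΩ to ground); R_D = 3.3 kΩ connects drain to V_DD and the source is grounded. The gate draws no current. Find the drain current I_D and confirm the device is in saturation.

V_G = V_DD·R_2/(R_1+R_2) = 11×22/142 = 1.7 V. With the source grounded, V_GS = V_G = 1.7 V.
Assume saturation: I_D = (k_n/2)(V_GS − V_t)² = (0.96/2)×(1.7 − 0.85)² = 0.48×0.854² = 0.35 mA.
V_DS = V_DD − I_D·R_D = 11 − 0.35×3.3 = 9.84 V.
Saturation requires V_DS ≥ V_GS − V_t = 0.854 V; 9.84 ≥ 0.854 ✓.

I_D ≈ 0.35 mA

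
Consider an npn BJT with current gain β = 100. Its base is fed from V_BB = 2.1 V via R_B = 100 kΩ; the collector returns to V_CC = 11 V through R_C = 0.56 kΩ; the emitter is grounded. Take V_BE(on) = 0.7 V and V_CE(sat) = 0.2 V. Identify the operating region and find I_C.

Assume active. Base-emitter loop: I_B = (V_BB − V_BE)/R_B = (2.1 − 0.7)/100 = 0.014 mA.
I_C = β·I_B = 100×0.014 = 1.4 mA.
V_CE = V_CC − I_C·R_C = 11 − 1.4×0.56 = 10.2 V > V_CE(sat), so the active-region assumption holds.

active; I_C ≈ 1.4 mA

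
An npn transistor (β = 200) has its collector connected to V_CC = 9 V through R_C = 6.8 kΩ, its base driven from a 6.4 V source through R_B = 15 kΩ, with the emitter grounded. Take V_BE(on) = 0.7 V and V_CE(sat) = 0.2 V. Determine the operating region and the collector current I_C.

Assume active: I_B = (6.4 − 0.7)/15 = 0.38 mA, giving I_C = β·I_B = 76 mA.
But then V_CE = 9 − 76×6.8 = -508 V < V_CE(sat) = 0.2 V — impossible in the active region.
So the transistor is saturated. With V_CE = 0.2 V, I_C = (V_CC − 0.2)/R_C = 8.8/6.8 = 1.29 mA.
Check: β·I_B = 76 mA > I_C = 1.29 mA, confirming saturation.

saturation; I_C ≈ 1.3 mA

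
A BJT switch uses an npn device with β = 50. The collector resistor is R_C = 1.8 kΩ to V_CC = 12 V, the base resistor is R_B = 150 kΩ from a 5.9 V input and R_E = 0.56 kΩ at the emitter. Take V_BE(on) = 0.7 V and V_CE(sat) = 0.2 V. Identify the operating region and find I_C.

active; I_C ≈ 1.5 mA

Assume active. Base-emitter loop: I_B = (V_BB − V_BE)/(R_B + (β+1)R_E) = (5.9 − 0.7)/(150 + 51×0.56) = 0.0291 mA.
I_C = β·I_B = 50×0.0291 = 1.46 mA.
V_CE = V_CC − I_C·R_C − I_E·R_E = 12 − 1.46×1.8 − 1.49×0.56 = 8.55 V > V_CE(sat), so the active-region assumption holds.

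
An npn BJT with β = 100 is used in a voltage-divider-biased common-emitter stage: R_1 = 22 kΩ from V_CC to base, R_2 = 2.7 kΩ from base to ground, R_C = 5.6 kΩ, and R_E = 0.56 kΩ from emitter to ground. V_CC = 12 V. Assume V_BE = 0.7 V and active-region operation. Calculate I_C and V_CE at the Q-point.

I_C ≈ 1 mA, V_CE ≈ 5.6 V

Thevenize the base divider: V_Th = V_CC·R_2/(R_1+R_2) = 12×2.7/24.7 = 1.31 V, R_Th = R_1‖R_2 = 2.4 kΩ.
Base-emitter loop: V_Th = I_B·R_Th + V_BE + (β+1)I_B·R_E, so I_B = (1.31 − 0.7) / (2.4 + 101×0.56) = 0.0104 mA.
I_C = β·I_B = 100×0.0104 = 1.04 mA, and I_E = (β+1)I_B = 1.05 mA.
V_CE = V_CC − I_C·R_C − I_E·R_E = 12 − 1.04×5.6 − 1.05×0.56 = 5.6 V.
V_CE = 5.6 V > 0.2 V confirms active-region operation.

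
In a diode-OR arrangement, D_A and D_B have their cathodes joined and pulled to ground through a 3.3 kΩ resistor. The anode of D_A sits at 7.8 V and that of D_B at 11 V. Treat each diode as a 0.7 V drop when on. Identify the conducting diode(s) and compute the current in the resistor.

Only D_B conducts; I_R ≈ 3.1 mA

Assume both conduct. Then node N would need to be at both 7.8−0.7 = 7.1 V and 11−0.7 = 10.3 V, which is impossible.
Assume only D_B conducts: V_N = 11 − 0.7 = 10.3 V, so I_R = 10.3/3.3 = 3.12 mA.
Check D_A: its anode-to-cathode voltage is 7.8 − 10.3 = -2.5 V < 0.7 V, so it is off. The assumption is consistent.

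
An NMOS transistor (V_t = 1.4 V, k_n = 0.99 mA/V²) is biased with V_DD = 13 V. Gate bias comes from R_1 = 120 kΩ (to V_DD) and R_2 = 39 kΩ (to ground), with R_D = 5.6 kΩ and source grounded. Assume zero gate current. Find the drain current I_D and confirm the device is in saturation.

I_D ≈ 1.6 mA

V_G = V_DD·R_2/(R_1+R_2) = 13×39/159 = 3.19 V. With the source grounded, V_GS = V_G = 3.19 V.
Assume saturation: I_D = (k_n/2)(V_GS − V_t)² = (0.99/2)×(3.19 − 1.4)² = 0.495×1.79² = 1.58 mA.
V_DS = V_DD − I_D·R_D = 13 − 1.58×5.6 = 4.13 V.
Saturation requires V_DS ≥ V_GS − V_t = 1.79 V; 4.13 ≥ 1.79 ✓.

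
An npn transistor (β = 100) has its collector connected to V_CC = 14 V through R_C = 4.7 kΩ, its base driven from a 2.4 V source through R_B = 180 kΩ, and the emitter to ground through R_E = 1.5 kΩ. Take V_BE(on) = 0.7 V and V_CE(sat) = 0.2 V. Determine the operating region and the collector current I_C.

Assume active. Base-emitter loop: I_B = (V_BB − V_BE)/(R_B + (β+1)R_E) = (2.4 − 0.7)/(180 + 101×1.5) = 0.00513 mA.
I_C = β·I_B = 100×0.00513 = 0.513 mA.
V_CE = V_CC − I_C·R_C − I_E·R_E = 14 − 0.513×4.7 − 0.518×1.5 = 10.8 V > V_CE(sat), so the active-region assumption holds.

active; I_C ≈ 0.51 mA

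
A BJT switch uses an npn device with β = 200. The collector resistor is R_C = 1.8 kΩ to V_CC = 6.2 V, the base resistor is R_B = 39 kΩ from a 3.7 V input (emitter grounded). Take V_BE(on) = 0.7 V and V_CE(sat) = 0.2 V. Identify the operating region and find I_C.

saturation; I_C ≈ 3.3 mA

Assume active: I_B = (3.7 − 0.7)/39 = 0.0769 mA, giving I_C = β·I_B = 15.4 mA.
But then V_CE = 6.2 − 15.4×1.8 = -21.5 V < V_CE(sat) = 0.2 V — impossible in the active region.
So the transistor is saturated. With V_CE = 0.2 V, I_C = (V_CC − 0.2)/R_C = 6/1.8 = 3.33 mA.
Check: β·I_B = 15.4 mA > I_C = 3.33 mA, confirming saturation.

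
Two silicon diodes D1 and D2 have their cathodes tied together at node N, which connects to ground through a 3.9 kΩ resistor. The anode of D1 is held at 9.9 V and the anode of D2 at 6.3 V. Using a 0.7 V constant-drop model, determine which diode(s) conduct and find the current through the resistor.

Only D1 conducts; I_R ≈ 2.4 mA

Assume both conduct. Then node N would need to be at both 9.9−0.7 = 9.2 V and 6.3−0.7 = 5.6 V, which is impossible.
Assume only D1 conducts: V_N = 9.9 − 0.7 = 9.2 V, so I_R = 9.2/3.9 = 2.36 mA.
Check D2: its anode-to-cathode voltage is 6.3 − 9.2 = -2.9 V < 0.7 V, so it is off. The assumption is consistent.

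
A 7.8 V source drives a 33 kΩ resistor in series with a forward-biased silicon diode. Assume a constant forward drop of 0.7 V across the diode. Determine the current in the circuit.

KVL around the loop: 7.8 = V_D + I·R = 0.7 + I × 33 kΩ.
So I = (7.8 − 0.7) / 33 kΩ = 7.1 / 33 = 0.215 mA.

I ≈ 0.22 mA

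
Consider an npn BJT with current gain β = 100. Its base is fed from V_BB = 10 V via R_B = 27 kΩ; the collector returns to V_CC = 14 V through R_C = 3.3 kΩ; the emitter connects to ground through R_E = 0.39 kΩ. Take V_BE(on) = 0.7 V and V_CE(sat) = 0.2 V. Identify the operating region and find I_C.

Assume active: I_B = (10 − 0.7)/(27 + 101×0.39) = 0.14 mA, I_C = β·I_B = 14 mA.
Then V_CE = 14 − 14×3.3 − 14.1×0.39 = -37.7 V < 0.2 V — the active assumption fails.
Re-solve with V_CE = 0.2 V. KCL at the emitter: V_E/R_E = (V_BB−0.7−V_E)/R_B + (V_CC−0.2−V_E)/R_C, giving V_E = 1.56 V.
I_C = (V_CC − 0.2 − V_E)/R_C = (13.8 − 1.56)/3.3 = 3.71 mA.
Check: I_B = (9.3 − 1.56)/27 = 0.287 mA, and β·I_B = 28.7 mA > I_C, confirming saturation.

saturation; I_C ≈ 3.7 mA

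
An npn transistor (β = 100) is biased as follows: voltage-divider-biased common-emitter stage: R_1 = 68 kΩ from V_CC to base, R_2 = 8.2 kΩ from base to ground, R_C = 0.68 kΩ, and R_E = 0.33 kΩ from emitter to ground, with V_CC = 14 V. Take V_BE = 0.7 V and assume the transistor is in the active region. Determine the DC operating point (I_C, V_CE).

I_C ≈ 2 mA, V_CE ≈ 12 V

Thevenize the base divider: V_Th = V_CC·R_2/(R_1+R_2) = 14×8.2/76.2 = 1.51 V, R_Th = R_1‖R_2 = 7.32 kΩ.
Base-emitter loop: V_Th = I_B·R_Th + V_BE + (β+1)I_B·R_E, so I_B = (1.51 − 0.7) / (7.32 + 101×0.33) = 0.0198 mA.
I_C = β·I_B = 100×0.0198 = 1.98 mA, and I_E = (β+1)I_B = 2 mA.
V_CE = V_CC − I_C·R_C − I_E·R_E = 14 − 1.98×0.68 − 2×0.33 = 12 V.
V_CE = 12 V > 0.2 V confirms active-region operation.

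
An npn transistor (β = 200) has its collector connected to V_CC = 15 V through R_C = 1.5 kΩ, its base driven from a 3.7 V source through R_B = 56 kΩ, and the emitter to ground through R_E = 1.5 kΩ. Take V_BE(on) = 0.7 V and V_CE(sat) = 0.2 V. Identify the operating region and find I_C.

Assume active. Base-emitter loop: I_B = (V_BB − V_BE)/(R_B + (β+1)R_E) = (3.7 − 0.7)/(56 + 201×1.5) = 0.00839 mA.
I_C = β·I_B = 200×0.00839 = 1.68 mA.
V_CE = V_CC − I_C·R_C − I_E·R_E = 15 − 1.68×1.5 − 1.69×1.5 = 9.95 V > V_CE(sat), so the active-region assumption holds.

active; I_C ≈ 1.7 mA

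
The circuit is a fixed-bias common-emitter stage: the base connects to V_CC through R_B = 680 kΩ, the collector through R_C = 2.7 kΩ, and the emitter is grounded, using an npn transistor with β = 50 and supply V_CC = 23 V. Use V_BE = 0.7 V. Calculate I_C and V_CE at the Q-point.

Base loop: V_CC = I_B·R_B + V_BE, so I_B = (23 − 0.7)/680 kΩ = 0.0328 mA.
In the active region I_C = β·I_B = 50 × 0.0328 = 1.64 mA.
Collector loop: V_CE = V_CC − I_C·R_C = 23 − 1.64×2.7 = 18.6 V.
Since V_CE = 18.6 V > V_CE(sat) ≈ 0.2 V, the transistor is in the active region as assumed.

I_C ≈ 1.6 mA, V_CE ≈ 19 V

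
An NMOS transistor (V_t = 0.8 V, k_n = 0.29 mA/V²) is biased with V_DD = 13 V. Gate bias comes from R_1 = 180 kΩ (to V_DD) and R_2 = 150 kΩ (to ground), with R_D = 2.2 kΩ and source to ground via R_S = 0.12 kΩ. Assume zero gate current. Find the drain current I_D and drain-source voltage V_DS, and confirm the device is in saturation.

V_G = V_DD·R_2/(R_1+R_2) = 13×150/330 = 5.91 V.
Assume saturation: I_D = (k_n/2)(V_GS − V_t)² with V_GS = V_G − I_D·R_S = 5.91 − 0.12·I_D.
Substituting gives 0.00209·I_D² − 1.18·I_D + 3.78 = 0, with roots I_D = 3.23 or 561 mA.
The root I_D = 561 mA gives V_GS = -61.4 V ≤ V_t, so take I_D = 3.23 mA.
Then V_GS = 5.52 V and V_DS = V_DD − I_D(R_D+R_S) = 13 − 3.23×2.32 = 5.5 V.
Saturation requires V_DS ≥ V_GS − V_t = 4.72 V; 5.5 ≥ 4.72 ✓.

I_D ≈ 3.2 mA, V_DS ≈ 5.5 V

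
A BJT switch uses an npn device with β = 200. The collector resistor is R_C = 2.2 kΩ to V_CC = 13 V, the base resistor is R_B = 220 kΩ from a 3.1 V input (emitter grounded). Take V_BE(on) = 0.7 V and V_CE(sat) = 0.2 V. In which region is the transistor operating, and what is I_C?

Assume active. Base-emitter loop: I_B = (V_BB − V_BE)/R_B = (3.1 − 0.7)/220 = 0.0109 mA.
I_C = β·I_B = 200×0.0109 = 2.18 mA.
V_CE = V_CC − I_C·R_C = 13 − 2.18×2.2 = 8.2 V > V_CE(sat), so the active-region assumption holds.

active; I_C ≈ 2.2 mA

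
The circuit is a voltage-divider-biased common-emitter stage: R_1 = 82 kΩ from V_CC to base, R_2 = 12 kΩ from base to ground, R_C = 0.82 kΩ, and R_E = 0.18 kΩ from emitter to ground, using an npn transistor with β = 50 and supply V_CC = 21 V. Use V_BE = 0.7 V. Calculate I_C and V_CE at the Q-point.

I_C ≈ 5 mA, V_CE ≈ 16 V

Thevenize the base divider: V_Th = V_CC·R_2/(R_1+R_2) = 21×12/94 = 2.68 V, R_Th = R_1‖R_2 = 10.5 kΩ.
Base-emitter loop: V_Th = I_B·R_Th + V_BE + (β+1)I_B·R_E, so I_B = (2.68 − 0.7) / (10.5 + 51×0.18) = 0.101 mA.
I_C = β·I_B = 50×0.101 = 5.04 mA, and I_E = (β+1)I_B = 5.14 mA.
V_CE = V_CC − I_C·R_C − I_E·R_E = 21 − 5.04×0.82 − 5.14×0.18 = 15.9 V.
V_CE = 15.9 V > 0.2 V confirms active-region operation.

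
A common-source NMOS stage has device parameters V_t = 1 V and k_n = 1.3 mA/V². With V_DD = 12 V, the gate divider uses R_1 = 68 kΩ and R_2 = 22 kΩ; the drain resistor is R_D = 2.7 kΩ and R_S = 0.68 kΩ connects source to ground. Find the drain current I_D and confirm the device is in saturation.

I_D ≈ 1 mA

V_G = V_DD·R_2/(R_1+R_2) = 12×22/90 = 2.93 V.
Assume saturation: I_D = (k_n/2)(V_GS − V_t)² with V_GS = V_G − I_D·R_S = 2.93 − 0.68·I_D.
Substituting gives 0.301·I_D² − 2.71·I_D + 2.43 = 0, with roots I_D = 1.01 or 8 mA.
The root I_D = 8 mA gives V_GS = -2.51 V ≤ V_t, so take I_D = 1.01 mA.
Then V_GS = 2.25 V and V_DS = V_DD − I_D(R_D+R_S) = 12 − 1.01×3.38 = 8.59 V.
Saturation requires V_DS ≥ V_GS − V_t = 1.25 V; 8.59 ≥ 1.25 ✓.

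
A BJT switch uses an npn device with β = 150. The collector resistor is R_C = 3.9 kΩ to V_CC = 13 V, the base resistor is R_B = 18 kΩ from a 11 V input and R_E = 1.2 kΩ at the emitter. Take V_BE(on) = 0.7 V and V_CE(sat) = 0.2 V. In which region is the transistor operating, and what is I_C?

saturation; I_C ≈ 2.4 mA

Assume active: I_B = (11 − 0.7)/(18 + 151×1.2) = 0.0517 mA, I_C = β·I_B = 7.76 mA.
Then V_CE = 13 − 7.76×3.9 − 7.81×1.2 = -26.6 V < 0.2 V — the active assumption fails.
Re-solve with V_CE = 0.2 V. KCL at the emitter: V_E/R_E = (V_BB−0.7−V_E)/R_B + (V_CC−0.2−V_E)/R_C, giving V_E = 3.37 V.
I_C = (V_CC − 0.2 − V_E)/R_C = (12.8 − 3.37)/3.9 = 2.42 mA.
Check: I_B = (10.3 − 3.37)/18 = 0.385 mA, and β·I_B = 57.8 mA > I_C, confirming saturation.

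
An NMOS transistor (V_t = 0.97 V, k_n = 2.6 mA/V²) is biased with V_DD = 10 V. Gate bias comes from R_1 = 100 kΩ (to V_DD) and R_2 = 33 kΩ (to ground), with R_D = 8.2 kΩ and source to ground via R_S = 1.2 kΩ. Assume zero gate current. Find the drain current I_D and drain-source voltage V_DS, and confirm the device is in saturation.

I_D ≈ 0.66 mA, V_DS ≈ 3.8 V

V_G = V_DD·R_2/(R_1+R_2) = 10×33/133 = 2.48 V.
Assume saturation: I_D = (k_n/2)(V_GS − V_t)² with V_GS = V_G − I_D·R_S = 2.48 − 1.2·I_D.
Substituting gives 1.87·I_D² − 5.71·I_D + 2.97 = 0, with roots I_D = 0.664 or 2.39 mA.
The root I_D = 2.39 mA gives V_GS = -0.386 V ≤ V_t, so take I_D = 0.664 mA.
Then V_GS = 1.68 V and V_DS = V_DD − I_D(R_D+R_S) = 10 − 0.664×9.4 = 3.76 V.
Saturation requires V_DS ≥ V_GS − V_t = 0.715 V; 3.76 ≥ 0.715 ✓.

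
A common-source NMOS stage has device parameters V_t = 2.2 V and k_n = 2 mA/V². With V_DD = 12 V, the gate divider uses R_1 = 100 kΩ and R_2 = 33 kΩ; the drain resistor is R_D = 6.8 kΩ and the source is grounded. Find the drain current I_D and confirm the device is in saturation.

V_G = V_DD·R_2/(R_1+R_2) = 12×33/133 = 2.98 V. With the source grounded, V_GS = V_G = 2.98 V.
Assume saturation: I_D = (k_n/2)(V_GS − V_t)² = (2/2)×(2.98 − 2.2)² = 1×0.777² = 0.604 mA.
V_DS = V_DD − I_D·R_D = 12 − 0.604×6.8 = 7.89 V.
Saturation requires V_DS ≥ V_GS − V_t = 0.777 V; 7.89 ≥ 0.777 ✓.

I_D ≈ 0.6 mA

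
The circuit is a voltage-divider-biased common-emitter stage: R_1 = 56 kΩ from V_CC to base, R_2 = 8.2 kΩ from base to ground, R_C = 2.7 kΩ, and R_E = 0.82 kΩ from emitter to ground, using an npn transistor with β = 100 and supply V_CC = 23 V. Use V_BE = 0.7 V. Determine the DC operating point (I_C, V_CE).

I_C ≈ 2.5 mA, V_CE ≈ 14 V

Thevenize the base divider: V_Th = V_CC·R_2/(R_1+R_2) = 23×8.2/64.2 = 2.94 V, R_Th = R_1‖R_2 = 7.15 kΩ.
Base-emitter loop: V_Th = I_B·R_Th + V_BE + (β+1)I_B·R_E, so I_B = (2.94 − 0.7) / (7.15 + 101×0.82) = 0.0249 mA.
I_C = β·I_B = 100×0.0249 = 2.49 mA, and I_E = (β+1)I_B = 2.51 mA.
V_CE = V_CC − I_C·R_C − I_E·R_E = 23 − 2.49×2.7 − 2.51×0.82 = 14.2 V.
V_CE = 14.2 V > 0.2 V confirms active-region operation.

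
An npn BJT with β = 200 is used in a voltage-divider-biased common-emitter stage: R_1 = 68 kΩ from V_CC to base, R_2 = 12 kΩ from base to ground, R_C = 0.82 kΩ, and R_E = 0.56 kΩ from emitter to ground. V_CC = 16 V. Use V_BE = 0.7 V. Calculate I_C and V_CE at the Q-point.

I_C ≈ 2.8 mA, V_CE ≈ 12 V

Thevenize the base divider: V_Th = V_CC·R_2/(R_1+R_2) = 16×12/80 = 2.4 V, R_Th = R_1‖R_2 = 10.2 kΩ.
Base-emitter loop: V_Th = I_B·R_Th + V_BE + (β+1)I_B·R_E, so I_B = (2.4 − 0.7) / (10.2 + 201×0.56) = 0.0138 mA.
I_C = β·I_B = 200×0.0138 = 2.77 mA, and I_E = (β+1)I_B = 2.78 mA.
V_CE = V_CC − I_C·R_C − I_E·R_E = 16 − 2.77×0.82 − 2.78×0.56 = 12.2 V.
V_CE = 12.2 V > 0.2 V confirms active-region operation.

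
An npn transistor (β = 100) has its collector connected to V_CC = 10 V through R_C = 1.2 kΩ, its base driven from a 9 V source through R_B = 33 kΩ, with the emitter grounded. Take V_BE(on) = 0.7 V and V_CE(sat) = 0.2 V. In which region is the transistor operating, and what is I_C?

saturation; I_C ≈ 8.2 mA

Assume active: I_B = (9 − 0.7)/33 = 0.252 mA, giving I_C = β·I_B = 25.2 mA.
But then V_CE = 10 − 25.2×1.2 = -20.2 V < V_CE(sat) = 0.2 V — impossible in the active region.
So the transistor is saturated. With V_CE = 0.2 V, I_C = (V_CC − 0.2)/R_C = 9.8/1.2 = 8.17 mA.
Check: β·I_B = 25.2 mA > I_C = 8.17 mA, confirming saturation.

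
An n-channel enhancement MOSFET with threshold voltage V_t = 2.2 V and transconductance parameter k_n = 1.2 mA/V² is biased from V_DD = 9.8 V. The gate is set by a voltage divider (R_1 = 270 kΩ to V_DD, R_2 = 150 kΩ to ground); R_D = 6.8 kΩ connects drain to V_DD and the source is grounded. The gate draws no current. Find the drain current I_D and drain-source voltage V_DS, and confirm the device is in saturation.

I_D ≈ 1 mA, V_DS ≈ 2.9 V

V_G = V_DD·R_2/(R_1+R_2) = 9.8×150/420 = 3.5 V. With the source grounded, V_GS = V_G = 3.5 V.
Assume saturation: I_D = (k_n/2)(V_GS − V_t)² = (1.2/2)×(3.5 − 2.2)² = 0.6×1.3² = 1.01 mA.
V_DS = V_DD − I_D·R_D = 9.8 − 1.01×6.8 = 2.9 V.
Saturation requires V_DS ≥ V_GS − V_t = 1.3 V; 2.9 ≥ 1.3 ✓.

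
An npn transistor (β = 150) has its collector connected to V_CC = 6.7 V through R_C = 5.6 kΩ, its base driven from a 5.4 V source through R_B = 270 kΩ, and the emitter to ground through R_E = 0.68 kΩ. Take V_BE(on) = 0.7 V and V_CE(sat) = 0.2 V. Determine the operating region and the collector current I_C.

saturation; I_C ≈ 1 mA

Assume active: I_B = (5.4 − 0.7)/(270 + 151×0.68) = 0.0126 mA, I_C = β·I_B = 1.89 mA.
Then V_CE = 6.7 − 1.89×5.6 − 1.9×0.68 = -5.19 V < 0.2 V — the active assumption fails.
Re-solve with V_CE = 0.2 V. KCL at the emitter: V_E/R_E = (V_BB−0.7−V_E)/R_B + (V_CC−0.2−V_E)/R_C, giving V_E = 0.713 V.
I_C = (V_CC − 0.2 − V_E)/R_C = (6.5 − 0.713)/5.6 = 1.03 mA.
Check: I_B = (4.7 − 0.713)/270 = 0.0148 mA, and β·I_B = 2.22 mA > I_C, confirming saturation.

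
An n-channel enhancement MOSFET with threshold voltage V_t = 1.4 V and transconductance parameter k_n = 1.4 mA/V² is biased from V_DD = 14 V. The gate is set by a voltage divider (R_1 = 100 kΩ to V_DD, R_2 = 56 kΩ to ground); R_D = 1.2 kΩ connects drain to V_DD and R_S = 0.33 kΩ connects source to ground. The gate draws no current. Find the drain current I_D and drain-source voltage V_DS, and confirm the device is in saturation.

V_G = V_DD·R_2/(R_1+R_2) = 14×56/156 = 5.03 V.
Assume saturation: I_D = (k_n/2)(V_GS − V_t)² with V_GS = V_G − I_D·R_S = 5.03 − 0.33·I_D.
Substituting gives 0.0762·I_D² − 2.68·I_D + 9.2 = 0, with roots I_D = 3.87 or 31.2 mA.
The root I_D = 31.2 mA gives V_GS = -5.28 V ≤ V_t, so take I_D = 3.87 mA.
Then V_GS = 3.75 V and V_DS = V_DD − I_D(R_D+R_S) = 14 − 3.87×1.53 = 8.09 V.
Saturation requires V_DS ≥ V_GS − V_t = 2.35 V; 8.09 ≥ 2.35 ✓.

I_D ≈ 3.9 mA, V_DS ≈ 8.1 V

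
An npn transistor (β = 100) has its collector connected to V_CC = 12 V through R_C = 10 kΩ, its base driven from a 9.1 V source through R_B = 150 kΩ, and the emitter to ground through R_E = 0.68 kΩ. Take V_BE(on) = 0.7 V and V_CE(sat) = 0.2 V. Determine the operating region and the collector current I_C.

Assume active: I_B = (9.1 − 0.7)/(150 + 101×0.68) = 0.0384 mA, I_C = β·I_B = 3.84 mA.
Then V_CE = 12 − 3.84×10 − 3.88×0.68 = -29.1 V < 0.2 V — the active assumption fails.
Re-solve with V_CE = 0.2 V. KCL at the emitter: V_E/R_E = (V_BB−0.7−V_E)/R_B + (V_CC−0.2−V_E)/R_C, giving V_E = 0.784 V.
I_C = (V_CC − 0.2 − V_E)/R_C = (11.8 − 0.784)/10 = 1.1 mA.
Check: I_B = (8.4 − 0.784)/150 = 0.0508 mA, and β·I_B = 5.08 mA > I_C, confirming saturation.

saturation; I_C ≈ 1.1 mA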